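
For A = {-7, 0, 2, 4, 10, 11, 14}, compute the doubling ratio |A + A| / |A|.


|A| = 7.
Compute A + A by enumerating all 49 pairs.
A + A = {-14, -7, -5, -3, 0, 2, 3, 4, 6, 7, 8, 10, 11, 12, 13, 14, 15, 16, 18, 20, 21, 22, 24, 25, 28}, so |A + A| = 25.
K = |A + A| / |A| = 25/7 (already in lowest terms) ≈ 3.5714.
Reference: AP of size 7 gives K = 13/7 ≈ 1.8571; a fully generic set of size 7 gives K ≈ 4.0000.

|A| = 7, |A + A| = 25, K = 25/7.


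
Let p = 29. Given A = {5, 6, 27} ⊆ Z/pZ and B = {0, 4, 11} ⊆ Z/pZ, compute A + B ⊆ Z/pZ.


Work in Z/29Z: reduce every sum a + b modulo 29.
Enumerate all 9 pairs:
a = 5: 5+0=5, 5+4=9, 5+11=16
a = 6: 6+0=6, 6+4=10, 6+11=17
a = 27: 27+0=27, 27+4=2, 27+11=9
Distinct residues collected: {2, 5, 6, 9, 10, 16, 17, 27}
|A + B| = 8 (out of 29 total residues).

A + B = {2, 5, 6, 9, 10, 16, 17, 27}


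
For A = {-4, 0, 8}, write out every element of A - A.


A - A = {a - a' : a, a' ∈ A}.
Compute a - a' for each ordered pair (a, a'):
a = -4: -4--4=0, -4-0=-4, -4-8=-12
a = 0: 0--4=4, 0-0=0, 0-8=-8
a = 8: 8--4=12, 8-0=8, 8-8=0
Collecting distinct values (and noting 0 appears from a-a):
A - A = {-12, -8, -4, 0, 4, 8, 12}
|A - A| = 7

A - A = {-12, -8, -4, 0, 4, 8, 12}


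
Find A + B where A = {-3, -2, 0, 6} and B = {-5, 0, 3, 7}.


A + B = {a + b : a ∈ A, b ∈ B}.
Enumerate all |A|·|B| = 4·4 = 16 pairs (a, b) and collect distinct sums.
a = -3: -3+-5=-8, -3+0=-3, -3+3=0, -3+7=4
a = -2: -2+-5=-7, -2+0=-2, -2+3=1, -2+7=5
a = 0: 0+-5=-5, 0+0=0, 0+3=3, 0+7=7
a = 6: 6+-5=1, 6+0=6, 6+3=9, 6+7=13
Collecting distinct sums: A + B = {-8, -7, -5, -3, -2, 0, 1, 3, 4, 5, 6, 7, 9, 13}
|A + B| = 14

A + B = {-8, -7, -5, -3, -2, 0, 1, 3, 4, 5, 6, 7, 9, 13}


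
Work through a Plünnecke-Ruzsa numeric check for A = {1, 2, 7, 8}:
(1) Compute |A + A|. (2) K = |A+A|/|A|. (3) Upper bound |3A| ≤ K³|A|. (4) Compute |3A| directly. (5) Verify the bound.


|A| = 4.
Step 1: Compute A + A by enumerating all 16 pairs.
A + A = {2, 3, 4, 8, 9, 10, 14, 15, 16}, so |A + A| = 9.
Step 2: Doubling constant K = |A + A|/|A| = 9/4 = 9/4 ≈ 2.2500.
Step 3: Plünnecke-Ruzsa gives |3A| ≤ K³·|A| = (2.2500)³ · 4 ≈ 45.5625.
Step 4: Compute 3A = A + A + A directly by enumerating all triples (a,b,c) ∈ A³; |3A| = 16.
Step 5: Check 16 ≤ 45.5625? Yes ✓.

K = 9/4, Plünnecke-Ruzsa bound K³|A| ≈ 45.5625, |3A| = 16, inequality holds.


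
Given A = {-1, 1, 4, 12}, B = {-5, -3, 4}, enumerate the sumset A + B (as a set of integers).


A + B = {a + b : a ∈ A, b ∈ B}.
Enumerate all |A|·|B| = 4·3 = 12 pairs (a, b) and collect distinct sums.
a = -1: -1+-5=-6, -1+-3=-4, -1+4=3
a = 1: 1+-5=-4, 1+-3=-2, 1+4=5
a = 4: 4+-5=-1, 4+-3=1, 4+4=8
a = 12: 12+-5=7, 12+-3=9, 12+4=16
Collecting distinct sums: A + B = {-6, -4, -2, -1, 1, 3, 5, 7, 8, 9, 16}
|A + B| = 11

A + B = {-6, -4, -2, -1, 1, 3, 5, 7, 8, 9, 16}


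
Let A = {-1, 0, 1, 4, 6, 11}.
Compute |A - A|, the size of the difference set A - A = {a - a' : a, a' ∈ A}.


A - A = {a - a' : a, a' ∈ A}; |A| = 6.
Bounds: 2|A|-1 ≤ |A - A| ≤ |A|² - |A| + 1, i.e. 11 ≤ |A - A| ≤ 31.
Note: 0 ∈ A - A always (from a - a). The set is symmetric: if d ∈ A - A then -d ∈ A - A.
Enumerate nonzero differences d = a - a' with a > a' (then include -d):
Positive differences: {1, 2, 3, 4, 5, 6, 7, 10, 11, 12}
Full difference set: {0} ∪ (positive diffs) ∪ (negative diffs).
|A - A| = 1 + 2·10 = 21 (matches direct enumeration: 21).

|A - A| = 21


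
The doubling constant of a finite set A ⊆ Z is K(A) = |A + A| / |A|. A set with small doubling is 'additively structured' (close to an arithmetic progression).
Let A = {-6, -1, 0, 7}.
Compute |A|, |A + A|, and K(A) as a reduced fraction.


|A| = 4.
Compute A + A by enumerating all 16 pairs.
A + A = {-12, -7, -6, -2, -1, 0, 1, 6, 7, 14}, so |A + A| = 10.
K = |A + A| / |A| = 10/4 = 5/2 ≈ 2.5000.
Reference: AP of size 4 gives K = 7/4 ≈ 1.7500; a fully generic set of size 4 gives K ≈ 2.5000.

|A| = 4, |A + A| = 10, K = 10/4 = 5/2.


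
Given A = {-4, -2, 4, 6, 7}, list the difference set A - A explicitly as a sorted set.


A - A = {a - a' : a, a' ∈ A}.
Compute a - a' for each ordered pair (a, a'):
a = -4: -4--4=0, -4--2=-2, -4-4=-8, -4-6=-10, -4-7=-11
a = -2: -2--4=2, -2--2=0, -2-4=-6, -2-6=-8, -2-7=-9
a = 4: 4--4=8, 4--2=6, 4-4=0, 4-6=-2, 4-7=-3
a = 6: 6--4=10, 6--2=8, 6-4=2, 6-6=0, 6-7=-1
a = 7: 7--4=11, 7--2=9, 7-4=3, 7-6=1, 7-7=0
Collecting distinct values (and noting 0 appears from a-a):
A - A = {-11, -10, -9, -8, -6, -3, -2, -1, 0, 1, 2, 3, 6, 8, 9, 10, 11}
|A - A| = 17

A - A = {-11, -10, -9, -8, -6, -3, -2, -1, 0, 1, 2, 3, 6, 8, 9, 10, 11}


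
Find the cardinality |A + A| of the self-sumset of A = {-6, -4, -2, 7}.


A + A = {a + a' : a, a' ∈ A}; |A| = 4.
General bounds: 2|A| - 1 ≤ |A + A| ≤ |A|(|A|+1)/2, i.e. 7 ≤ |A + A| ≤ 10.
Lower bound 2|A|-1 is attained iff A is an arithmetic progression.
Enumerate sums a + a' for a ≤ a' (symmetric, so this suffices):
a = -6: -6+-6=-12, -6+-4=-10, -6+-2=-8, -6+7=1
a = -4: -4+-4=-8, -4+-2=-6, -4+7=3
a = -2: -2+-2=-4, -2+7=5
a = 7: 7+7=14
Distinct sums: {-12, -10, -8, -6, -4, 1, 3, 5, 14}
|A + A| = 9

|A + A| = 9


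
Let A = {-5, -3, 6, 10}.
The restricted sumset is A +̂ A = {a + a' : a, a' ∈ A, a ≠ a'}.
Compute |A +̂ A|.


Restricted sumset: A +̂ A = {a + a' : a ∈ A, a' ∈ A, a ≠ a'}.
Equivalently, take A + A and drop any sum 2a that is achievable ONLY as a + a for a ∈ A (i.e. sums representable only with equal summands).
Enumerate pairs (a, a') with a < a' (symmetric, so each unordered pair gives one sum; this covers all a ≠ a'):
  -5 + -3 = -8
  -5 + 6 = 1
  -5 + 10 = 5
  -3 + 6 = 3
  -3 + 10 = 7
  6 + 10 = 16
Collected distinct sums: {-8, 1, 3, 5, 7, 16}
|A +̂ A| = 6
(Reference bound: |A +̂ A| ≥ 2|A| - 3 for |A| ≥ 2, with |A| = 4 giving ≥ 5.)

|A +̂ A| = 6


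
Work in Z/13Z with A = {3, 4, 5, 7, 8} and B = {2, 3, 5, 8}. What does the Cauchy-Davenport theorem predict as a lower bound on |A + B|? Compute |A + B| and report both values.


Cauchy-Davenport: |A + B| ≥ min(p, |A| + |B| - 1) for A, B nonempty in Z/pZ.
|A| = 5, |B| = 4, p = 13.
CD lower bound = min(13, 5 + 4 - 1) = min(13, 8) = 8.
Compute A + B mod 13 directly:
a = 3: 3+2=5, 3+3=6, 3+5=8, 3+8=11
a = 4: 4+2=6, 4+3=7, 4+5=9, 4+8=12
a = 5: 5+2=7, 5+3=8, 5+5=10, 5+8=0
a = 7: 7+2=9, 7+3=10, 7+5=12, 7+8=2
a = 8: 8+2=10, 8+3=11, 8+5=0, 8+8=3
A + B = {0, 2, 3, 5, 6, 7, 8, 9, 10, 11, 12}, so |A + B| = 11.
Verify: 11 ≥ 8? Yes ✓.

CD lower bound = 8, actual |A + B| = 11.


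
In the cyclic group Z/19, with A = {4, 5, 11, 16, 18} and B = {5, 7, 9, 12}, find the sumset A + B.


Work in Z/19Z: reduce every sum a + b modulo 19.
Enumerate all 20 pairs:
a = 4: 4+5=9, 4+7=11, 4+9=13, 4+12=16
a = 5: 5+5=10, 5+7=12, 5+9=14, 5+12=17
a = 11: 11+5=16, 11+7=18, 11+9=1, 11+12=4
a = 16: 16+5=2, 16+7=4, 16+9=6, 16+12=9
a = 18: 18+5=4, 18+7=6, 18+9=8, 18+12=11
Distinct residues collected: {1, 2, 4, 6, 8, 9, 10, 11, 12, 13, 14, 16, 17, 18}
|A + B| = 14 (out of 19 total residues).

A + B = {1, 2, 4, 6, 8, 9, 10, 11, 12, 13, 14, 16, 17, 18}


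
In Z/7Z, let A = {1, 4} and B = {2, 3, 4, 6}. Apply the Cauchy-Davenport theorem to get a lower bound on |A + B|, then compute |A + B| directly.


Cauchy-Davenport: |A + B| ≥ min(p, |A| + |B| - 1) for A, B nonempty in Z/pZ.
|A| = 2, |B| = 4, p = 7.
CD lower bound = min(7, 2 + 4 - 1) = min(7, 5) = 5.
Compute A + B mod 7 directly:
a = 1: 1+2=3, 1+3=4, 1+4=5, 1+6=0
a = 4: 4+2=6, 4+3=0, 4+4=1, 4+6=3
A + B = {0, 1, 3, 4, 5, 6}, so |A + B| = 6.
Verify: 6 ≥ 5? Yes ✓.

CD lower bound = 5, actual |A + B| = 6.


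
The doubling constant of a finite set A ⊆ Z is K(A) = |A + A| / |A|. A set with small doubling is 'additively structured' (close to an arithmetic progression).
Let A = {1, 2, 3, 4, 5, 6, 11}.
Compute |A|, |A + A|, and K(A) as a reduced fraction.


|A| = 7.
Compute A + A by enumerating all 49 pairs.
A + A = {2, 3, 4, 5, 6, 7, 8, 9, 10, 11, 12, 13, 14, 15, 16, 17, 22}, so |A + A| = 17.
K = |A + A| / |A| = 17/7 (already in lowest terms) ≈ 2.4286.
Reference: AP of size 7 gives K = 13/7 ≈ 1.8571; a fully generic set of size 7 gives K ≈ 4.0000.

|A| = 7, |A + A| = 17, K = 17/7.


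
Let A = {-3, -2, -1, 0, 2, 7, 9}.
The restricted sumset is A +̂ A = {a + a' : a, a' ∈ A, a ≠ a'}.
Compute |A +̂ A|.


Restricted sumset: A +̂ A = {a + a' : a ∈ A, a' ∈ A, a ≠ a'}.
Equivalently, take A + A and drop any sum 2a that is achievable ONLY as a + a for a ∈ A (i.e. sums representable only with equal summands).
Enumerate pairs (a, a') with a < a' (symmetric, so each unordered pair gives one sum; this covers all a ≠ a'):
  -3 + -2 = -5
  -3 + -1 = -4
  -3 + 0 = -3
  -3 + 2 = -1
  -3 + 7 = 4
  -3 + 9 = 6
  -2 + -1 = -3
  -2 + 0 = -2
  -2 + 2 = 0
  -2 + 7 = 5
  -2 + 9 = 7
  -1 + 0 = -1
  -1 + 2 = 1
  -1 + 7 = 6
  -1 + 9 = 8
  0 + 2 = 2
  0 + 7 = 7
  0 + 9 = 9
  2 + 7 = 9
  2 + 9 = 11
  7 + 9 = 16
Collected distinct sums: {-5, -4, -3, -2, -1, 0, 1, 2, 4, 5, 6, 7, 8, 9, 11, 16}
|A +̂ A| = 16
(Reference bound: |A +̂ A| ≥ 2|A| - 3 for |A| ≥ 2, with |A| = 7 giving ≥ 11.)

|A +̂ A| = 16


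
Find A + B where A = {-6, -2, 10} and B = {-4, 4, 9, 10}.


A + B = {a + b : a ∈ A, b ∈ B}.
Enumerate all |A|·|B| = 3·4 = 12 pairs (a, b) and collect distinct sums.
a = -6: -6+-4=-10, -6+4=-2, -6+9=3, -6+10=4
a = -2: -2+-4=-6, -2+4=2, -2+9=7, -2+10=8
a = 10: 10+-4=6, 10+4=14, 10+9=19, 10+10=20
Collecting distinct sums: A + B = {-10, -6, -2, 2, 3, 4, 6, 7, 8, 14, 19, 20}
|A + B| = 12

A + B = {-10, -6, -2, 2, 3, 4, 6, 7, 8, 14, 19, 20}


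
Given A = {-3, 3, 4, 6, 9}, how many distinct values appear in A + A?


A + A = {a + a' : a, a' ∈ A}; |A| = 5.
General bounds: 2|A| - 1 ≤ |A + A| ≤ |A|(|A|+1)/2, i.e. 9 ≤ |A + A| ≤ 15.
Lower bound 2|A|-1 is attained iff A is an arithmetic progression.
Enumerate sums a + a' for a ≤ a' (symmetric, so this suffices):
a = -3: -3+-3=-6, -3+3=0, -3+4=1, -3+6=3, -3+9=6
a = 3: 3+3=6, 3+4=7, 3+6=9, 3+9=12
a = 4: 4+4=8, 4+6=10, 4+9=13
a = 6: 6+6=12, 6+9=15
a = 9: 9+9=18
Distinct sums: {-6, 0, 1, 3, 6, 7, 8, 9, 10, 12, 13, 15, 18}
|A + A| = 13

|A + A| = 13


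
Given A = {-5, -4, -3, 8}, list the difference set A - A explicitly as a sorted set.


A - A = {a - a' : a, a' ∈ A}.
Compute a - a' for each ordered pair (a, a'):
a = -5: -5--5=0, -5--4=-1, -5--3=-2, -5-8=-13
a = -4: -4--5=1, -4--4=0, -4--3=-1, -4-8=-12
a = -3: -3--5=2, -3--4=1, -3--3=0, -3-8=-11
a = 8: 8--5=13, 8--4=12, 8--3=11, 8-8=0
Collecting distinct values (and noting 0 appears from a-a):
A - A = {-13, -12, -11, -2, -1, 0, 1, 2, 11, 12, 13}
|A - A| = 11

A - A = {-13, -12, -11, -2, -1, 0, 1, 2, 11, 12, 13}


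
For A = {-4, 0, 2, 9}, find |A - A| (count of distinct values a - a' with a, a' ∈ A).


A - A = {a - a' : a, a' ∈ A}; |A| = 4.
Bounds: 2|A|-1 ≤ |A - A| ≤ |A|² - |A| + 1, i.e. 7 ≤ |A - A| ≤ 13.
Note: 0 ∈ A - A always (from a - a). The set is symmetric: if d ∈ A - A then -d ∈ A - A.
Enumerate nonzero differences d = a - a' with a > a' (then include -d):
Positive differences: {2, 4, 6, 7, 9, 13}
Full difference set: {0} ∪ (positive diffs) ∪ (negative diffs).
|A - A| = 1 + 2·6 = 13 (matches direct enumeration: 13).

|A - A| = 13


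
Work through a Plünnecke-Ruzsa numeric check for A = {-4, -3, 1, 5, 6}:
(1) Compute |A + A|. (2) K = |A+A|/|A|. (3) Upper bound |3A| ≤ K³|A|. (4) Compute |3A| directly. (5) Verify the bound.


|A| = 5.
Step 1: Compute A + A by enumerating all 25 pairs.
A + A = {-8, -7, -6, -3, -2, 1, 2, 3, 6, 7, 10, 11, 12}, so |A + A| = 13.
Step 2: Doubling constant K = |A + A|/|A| = 13/5 = 13/5 ≈ 2.6000.
Step 3: Plünnecke-Ruzsa gives |3A| ≤ K³·|A| = (2.6000)³ · 5 ≈ 87.8800.
Step 4: Compute 3A = A + A + A directly by enumerating all triples (a,b,c) ∈ A³; |3A| = 25.
Step 5: Check 25 ≤ 87.8800? Yes ✓.

K = 13/5, Plünnecke-Ruzsa bound K³|A| ≈ 87.8800, |3A| = 25, inequality holds.


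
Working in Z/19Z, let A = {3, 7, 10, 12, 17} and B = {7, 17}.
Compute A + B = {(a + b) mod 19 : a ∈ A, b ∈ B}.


Work in Z/19Z: reduce every sum a + b modulo 19.
Enumerate all 10 pairs:
a = 3: 3+7=10, 3+17=1
a = 7: 7+7=14, 7+17=5
a = 10: 10+7=17, 10+17=8
a = 12: 12+7=0, 12+17=10
a = 17: 17+7=5, 17+17=15
Distinct residues collected: {0, 1, 5, 8, 10, 14, 15, 17}
|A + B| = 8 (out of 19 total residues).

A + B = {0, 1, 5, 8, 10, 14, 15, 17}


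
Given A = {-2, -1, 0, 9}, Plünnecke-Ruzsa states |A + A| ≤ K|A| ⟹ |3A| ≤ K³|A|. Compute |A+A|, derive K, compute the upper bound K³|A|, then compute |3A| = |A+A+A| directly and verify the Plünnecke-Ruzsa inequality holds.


|A| = 4.
Step 1: Compute A + A by enumerating all 16 pairs.
A + A = {-4, -3, -2, -1, 0, 7, 8, 9, 18}, so |A + A| = 9.
Step 2: Doubling constant K = |A + A|/|A| = 9/4 = 9/4 ≈ 2.2500.
Step 3: Plünnecke-Ruzsa gives |3A| ≤ K³·|A| = (2.2500)³ · 4 ≈ 45.5625.
Step 4: Compute 3A = A + A + A directly by enumerating all triples (a,b,c) ∈ A³; |3A| = 16.
Step 5: Check 16 ≤ 45.5625? Yes ✓.

K = 9/4, Plünnecke-Ruzsa bound K³|A| ≈ 45.5625, |3A| = 16, inequality holds.


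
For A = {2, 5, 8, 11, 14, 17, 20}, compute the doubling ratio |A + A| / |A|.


|A| = 7.
Compute A + A by enumerating all 49 pairs.
A + A = {4, 7, 10, 13, 16, 19, 22, 25, 28, 31, 34, 37, 40}, so |A + A| = 13.
K = |A + A| / |A| = 13/7 (already in lowest terms) ≈ 1.8571.
Reference: AP of size 7 gives K = 13/7 ≈ 1.8571; a fully generic set of size 7 gives K ≈ 4.0000.

|A| = 7, |A + A| = 13, K = 13/7.


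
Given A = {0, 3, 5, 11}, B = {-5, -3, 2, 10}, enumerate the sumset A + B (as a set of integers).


A + B = {a + b : a ∈ A, b ∈ B}.
Enumerate all |A|·|B| = 4·4 = 16 pairs (a, b) and collect distinct sums.
a = 0: 0+-5=-5, 0+-3=-3, 0+2=2, 0+10=10
a = 3: 3+-5=-2, 3+-3=0, 3+2=5, 3+10=13
a = 5: 5+-5=0, 5+-3=2, 5+2=7, 5+10=15
a = 11: 11+-5=6, 11+-3=8, 11+2=13, 11+10=21
Collecting distinct sums: A + B = {-5, -3, -2, 0, 2, 5, 6, 7, 8, 10, 13, 15, 21}
|A + B| = 13

A + B = {-5, -3, -2, 0, 2, 5, 6, 7, 8, 10, 13, 15, 21}


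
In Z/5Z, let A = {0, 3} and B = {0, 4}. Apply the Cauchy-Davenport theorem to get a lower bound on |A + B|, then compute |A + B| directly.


Cauchy-Davenport: |A + B| ≥ min(p, |A| + |B| - 1) for A, B nonempty in Z/pZ.
|A| = 2, |B| = 2, p = 5.
CD lower bound = min(5, 2 + 2 - 1) = min(5, 3) = 3.
Compute A + B mod 5 directly:
a = 0: 0+0=0, 0+4=4
a = 3: 3+0=3, 3+4=2
A + B = {0, 2, 3, 4}, so |A + B| = 4.
Verify: 4 ≥ 3? Yes ✓.

CD lower bound = 3, actual |A + B| = 4.


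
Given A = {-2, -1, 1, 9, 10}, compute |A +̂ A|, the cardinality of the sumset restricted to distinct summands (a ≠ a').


Restricted sumset: A +̂ A = {a + a' : a ∈ A, a' ∈ A, a ≠ a'}.
Equivalently, take A + A and drop any sum 2a that is achievable ONLY as a + a for a ∈ A (i.e. sums representable only with equal summands).
Enumerate pairs (a, a') with a < a' (symmetric, so each unordered pair gives one sum; this covers all a ≠ a'):
  -2 + -1 = -3
  -2 + 1 = -1
  -2 + 9 = 7
  -2 + 10 = 8
  -1 + 1 = 0
  -1 + 9 = 8
  -1 + 10 = 9
  1 + 9 = 10
  1 + 10 = 11
  9 + 10 = 19
Collected distinct sums: {-3, -1, 0, 7, 8, 9, 10, 11, 19}
|A +̂ A| = 9
(Reference bound: |A +̂ A| ≥ 2|A| - 3 for |A| ≥ 2, with |A| = 5 giving ≥ 7.)

|A +̂ A| = 9


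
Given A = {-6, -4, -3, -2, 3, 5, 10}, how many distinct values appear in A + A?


A + A = {a + a' : a, a' ∈ A}; |A| = 7.
General bounds: 2|A| - 1 ≤ |A + A| ≤ |A|(|A|+1)/2, i.e. 13 ≤ |A + A| ≤ 28.
Lower bound 2|A|-1 is attained iff A is an arithmetic progression.
Enumerate sums a + a' for a ≤ a' (symmetric, so this suffices):
a = -6: -6+-6=-12, -6+-4=-10, -6+-3=-9, -6+-2=-8, -6+3=-3, -6+5=-1, -6+10=4
a = -4: -4+-4=-8, -4+-3=-7, -4+-2=-6, -4+3=-1, -4+5=1, -4+10=6
a = -3: -3+-3=-6, -3+-2=-5, -3+3=0, -3+5=2, -3+10=7
a = -2: -2+-2=-4, -2+3=1, -2+5=3, -2+10=8
a = 3: 3+3=6, 3+5=8, 3+10=13
a = 5: 5+5=10, 5+10=15
a = 10: 10+10=20
Distinct sums: {-12, -10, -9, -8, -7, -6, -5, -4, -3, -1, 0, 1, 2, 3, 4, 6, 7, 8, 10, 13, 15, 20}
|A + A| = 22

|A + A| = 22


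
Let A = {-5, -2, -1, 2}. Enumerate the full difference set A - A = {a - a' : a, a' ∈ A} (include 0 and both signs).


A - A = {a - a' : a, a' ∈ A}.
Compute a - a' for each ordered pair (a, a'):
a = -5: -5--5=0, -5--2=-3, -5--1=-4, -5-2=-7
a = -2: -2--5=3, -2--2=0, -2--1=-1, -2-2=-4
a = -1: -1--5=4, -1--2=1, -1--1=0, -1-2=-3
a = 2: 2--5=7, 2--2=4, 2--1=3, 2-2=0
Collecting distinct values (and noting 0 appears from a-a):
A - A = {-7, -4, -3, -1, 0, 1, 3, 4, 7}
|A - A| = 9

A - A = {-7, -4, -3, -1, 0, 1, 3, 4, 7}


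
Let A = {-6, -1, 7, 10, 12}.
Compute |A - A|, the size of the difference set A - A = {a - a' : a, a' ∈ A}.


A - A = {a - a' : a, a' ∈ A}; |A| = 5.
Bounds: 2|A|-1 ≤ |A - A| ≤ |A|² - |A| + 1, i.e. 9 ≤ |A - A| ≤ 21.
Note: 0 ∈ A - A always (from a - a). The set is symmetric: if d ∈ A - A then -d ∈ A - A.
Enumerate nonzero differences d = a - a' with a > a' (then include -d):
Positive differences: {2, 3, 5, 8, 11, 13, 16, 18}
Full difference set: {0} ∪ (positive diffs) ∪ (negative diffs).
|A - A| = 1 + 2·8 = 17 (matches direct enumeration: 17).

|A - A| = 17


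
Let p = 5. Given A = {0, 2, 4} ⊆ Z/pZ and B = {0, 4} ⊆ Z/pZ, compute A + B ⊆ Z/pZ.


Work in Z/5Z: reduce every sum a + b modulo 5.
Enumerate all 6 pairs:
a = 0: 0+0=0, 0+4=4
a = 2: 2+0=2, 2+4=1
a = 4: 4+0=4, 4+4=3
Distinct residues collected: {0, 1, 2, 3, 4}
|A + B| = 5 (out of 5 total residues).

A + B = {0, 1, 2, 3, 4}


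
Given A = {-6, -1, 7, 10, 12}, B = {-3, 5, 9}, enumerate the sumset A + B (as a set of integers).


A + B = {a + b : a ∈ A, b ∈ B}.
Enumerate all |A|·|B| = 5·3 = 15 pairs (a, b) and collect distinct sums.
a = -6: -6+-3=-9, -6+5=-1, -6+9=3
a = -1: -1+-3=-4, -1+5=4, -1+9=8
a = 7: 7+-3=4, 7+5=12, 7+9=16
a = 10: 10+-3=7, 10+5=15, 10+9=19
a = 12: 12+-3=9, 12+5=17, 12+9=21
Collecting distinct sums: A + B = {-9, -4, -1, 3, 4, 7, 8, 9, 12, 15, 16, 17, 19, 21}
|A + B| = 14

A + B = {-9, -4, -1, 3, 4, 7, 8, 9, 12, 15, 16, 17, 19, 21}


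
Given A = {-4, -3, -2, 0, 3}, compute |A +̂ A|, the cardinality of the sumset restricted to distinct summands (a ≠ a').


Restricted sumset: A +̂ A = {a + a' : a ∈ A, a' ∈ A, a ≠ a'}.
Equivalently, take A + A and drop any sum 2a that is achievable ONLY as a + a for a ∈ A (i.e. sums representable only with equal summands).
Enumerate pairs (a, a') with a < a' (symmetric, so each unordered pair gives one sum; this covers all a ≠ a'):
  -4 + -3 = -7
  -4 + -2 = -6
  -4 + 0 = -4
  -4 + 3 = -1
  -3 + -2 = -5
  -3 + 0 = -3
  -3 + 3 = 0
  -2 + 0 = -2
  -2 + 3 = 1
  0 + 3 = 3
Collected distinct sums: {-7, -6, -5, -4, -3, -2, -1, 0, 1, 3}
|A +̂ A| = 10
(Reference bound: |A +̂ A| ≥ 2|A| - 3 for |A| ≥ 2, with |A| = 5 giving ≥ 7.)

|A +̂ A| = 10


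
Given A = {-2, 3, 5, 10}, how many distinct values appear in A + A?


A + A = {a + a' : a, a' ∈ A}; |A| = 4.
General bounds: 2|A| - 1 ≤ |A + A| ≤ |A|(|A|+1)/2, i.e. 7 ≤ |A + A| ≤ 10.
Lower bound 2|A|-1 is attained iff A is an arithmetic progression.
Enumerate sums a + a' for a ≤ a' (symmetric, so this suffices):
a = -2: -2+-2=-4, -2+3=1, -2+5=3, -2+10=8
a = 3: 3+3=6, 3+5=8, 3+10=13
a = 5: 5+5=10, 5+10=15
a = 10: 10+10=20
Distinct sums: {-4, 1, 3, 6, 8, 10, 13, 15, 20}
|A + A| = 9

|A + A| = 9


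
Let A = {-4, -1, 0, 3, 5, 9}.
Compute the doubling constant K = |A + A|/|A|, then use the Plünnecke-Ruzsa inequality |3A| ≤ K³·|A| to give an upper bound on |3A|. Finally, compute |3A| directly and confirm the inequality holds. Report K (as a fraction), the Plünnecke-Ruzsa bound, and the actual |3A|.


|A| = 6.
Step 1: Compute A + A by enumerating all 36 pairs.
A + A = {-8, -5, -4, -2, -1, 0, 1, 2, 3, 4, 5, 6, 8, 9, 10, 12, 14, 18}, so |A + A| = 18.
Step 2: Doubling constant K = |A + A|/|A| = 18/6 = 18/6 ≈ 3.0000.
Step 3: Plünnecke-Ruzsa gives |3A| ≤ K³·|A| = (3.0000)³ · 6 ≈ 162.0000.
Step 4: Compute 3A = A + A + A directly by enumerating all triples (a,b,c) ∈ A³; |3A| = 31.
Step 5: Check 31 ≤ 162.0000? Yes ✓.

K = 18/6, Plünnecke-Ruzsa bound K³|A| ≈ 162.0000, |3A| = 31, inequality holds.


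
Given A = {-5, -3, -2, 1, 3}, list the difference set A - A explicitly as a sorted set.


A - A = {a - a' : a, a' ∈ A}.
Compute a - a' for each ordered pair (a, a'):
a = -5: -5--5=0, -5--3=-2, -5--2=-3, -5-1=-6, -5-3=-8
a = -3: -3--5=2, -3--3=0, -3--2=-1, -3-1=-4, -3-3=-6
a = -2: -2--5=3, -2--3=1, -2--2=0, -2-1=-3, -2-3=-5
a = 1: 1--5=6, 1--3=4, 1--2=3, 1-1=0, 1-3=-2
a = 3: 3--5=8, 3--3=6, 3--2=5, 3-1=2, 3-3=0
Collecting distinct values (and noting 0 appears from a-a):
A - A = {-8, -6, -5, -4, -3, -2, -1, 0, 1, 2, 3, 4, 5, 6, 8}
|A - A| = 15

A - A = {-8, -6, -5, -4, -3, -2, -1, 0, 1, 2, 3, 4, 5, 6, 8}


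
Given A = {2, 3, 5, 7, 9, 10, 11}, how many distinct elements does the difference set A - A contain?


A - A = {a - a' : a, a' ∈ A}; |A| = 7.
Bounds: 2|A|-1 ≤ |A - A| ≤ |A|² - |A| + 1, i.e. 13 ≤ |A - A| ≤ 43.
Note: 0 ∈ A - A always (from a - a). The set is symmetric: if d ∈ A - A then -d ∈ A - A.
Enumerate nonzero differences d = a - a' with a > a' (then include -d):
Positive differences: {1, 2, 3, 4, 5, 6, 7, 8, 9}
Full difference set: {0} ∪ (positive diffs) ∪ (negative diffs).
|A - A| = 1 + 2·9 = 19 (matches direct enumeration: 19).

|A - A| = 19


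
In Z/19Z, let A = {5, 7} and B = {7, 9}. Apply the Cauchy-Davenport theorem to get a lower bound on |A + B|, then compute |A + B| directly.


Cauchy-Davenport: |A + B| ≥ min(p, |A| + |B| - 1) for A, B nonempty in Z/pZ.
|A| = 2, |B| = 2, p = 19.
CD lower bound = min(19, 2 + 2 - 1) = min(19, 3) = 3.
Compute A + B mod 19 directly:
a = 5: 5+7=12, 5+9=14
a = 7: 7+7=14, 7+9=16
A + B = {12, 14, 16}, so |A + B| = 3.
Verify: 3 ≥ 3? Yes ✓.

CD lower bound = 3, actual |A + B| = 3.


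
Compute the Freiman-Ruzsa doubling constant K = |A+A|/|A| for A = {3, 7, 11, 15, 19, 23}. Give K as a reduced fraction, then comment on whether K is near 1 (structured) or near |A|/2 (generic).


|A| = 6.
Compute A + A by enumerating all 36 pairs.
A + A = {6, 10, 14, 18, 22, 26, 30, 34, 38, 42, 46}, so |A + A| = 11.
K = |A + A| / |A| = 11/6 (already in lowest terms) ≈ 1.8333.
Reference: AP of size 6 gives K = 11/6 ≈ 1.8333; a fully generic set of size 6 gives K ≈ 3.5000.

|A| = 6, |A + A| = 11, K = 11/6.


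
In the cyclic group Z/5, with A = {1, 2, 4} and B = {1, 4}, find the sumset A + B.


Work in Z/5Z: reduce every sum a + b modulo 5.
Enumerate all 6 pairs:
a = 1: 1+1=2, 1+4=0
a = 2: 2+1=3, 2+4=1
a = 4: 4+1=0, 4+4=3
Distinct residues collected: {0, 1, 2, 3}
|A + B| = 4 (out of 5 total residues).

A + B = {0, 1, 2, 3}


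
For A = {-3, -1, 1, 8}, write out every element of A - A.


A - A = {a - a' : a, a' ∈ A}.
Compute a - a' for each ordered pair (a, a'):
a = -3: -3--3=0, -3--1=-2, -3-1=-4, -3-8=-11
a = -1: -1--3=2, -1--1=0, -1-1=-2, -1-8=-9
a = 1: 1--3=4, 1--1=2, 1-1=0, 1-8=-7
a = 8: 8--3=11, 8--1=9, 8-1=7, 8-8=0
Collecting distinct values (and noting 0 appears from a-a):
A - A = {-11, -9, -7, -4, -2, 0, 2, 4, 7, 9, 11}
|A - A| = 11

A - A = {-11, -9, -7, -4, -2, 0, 2, 4, 7, 9, 11}


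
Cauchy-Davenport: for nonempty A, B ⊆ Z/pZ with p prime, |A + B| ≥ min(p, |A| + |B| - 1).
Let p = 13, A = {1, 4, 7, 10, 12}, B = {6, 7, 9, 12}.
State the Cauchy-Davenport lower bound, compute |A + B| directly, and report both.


Cauchy-Davenport: |A + B| ≥ min(p, |A| + |B| - 1) for A, B nonempty in Z/pZ.
|A| = 5, |B| = 4, p = 13.
CD lower bound = min(13, 5 + 4 - 1) = min(13, 8) = 8.
Compute A + B mod 13 directly:
a = 1: 1+6=7, 1+7=8, 1+9=10, 1+12=0
a = 4: 4+6=10, 4+7=11, 4+9=0, 4+12=3
a = 7: 7+6=0, 7+7=1, 7+9=3, 7+12=6
a = 10: 10+6=3, 10+7=4, 10+9=6, 10+12=9
a = 12: 12+6=5, 12+7=6, 12+9=8, 12+12=11
A + B = {0, 1, 3, 4, 5, 6, 7, 8, 9, 10, 11}, so |A + B| = 11.
Verify: 11 ≥ 8? Yes ✓.

CD lower bound = 8, actual |A + B| = 11.


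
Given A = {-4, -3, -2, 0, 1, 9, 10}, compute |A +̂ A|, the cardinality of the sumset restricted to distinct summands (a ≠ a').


Restricted sumset: A +̂ A = {a + a' : a ∈ A, a' ∈ A, a ≠ a'}.
Equivalently, take A + A and drop any sum 2a that is achievable ONLY as a + a for a ∈ A (i.e. sums representable only with equal summands).
Enumerate pairs (a, a') with a < a' (symmetric, so each unordered pair gives one sum; this covers all a ≠ a'):
  -4 + -3 = -7
  -4 + -2 = -6
  -4 + 0 = -4
  -4 + 1 = -3
  -4 + 9 = 5
  -4 + 10 = 6
  -3 + -2 = -5
  -3 + 0 = -3
  -3 + 1 = -2
  -3 + 9 = 6
  -3 + 10 = 7
  -2 + 0 = -2
  -2 + 1 = -1
  -2 + 9 = 7
  -2 + 10 = 8
  0 + 1 = 1
  0 + 9 = 9
  0 + 10 = 10
  1 + 9 = 10
  1 + 10 = 11
  9 + 10 = 19
Collected distinct sums: {-7, -6, -5, -4, -3, -2, -1, 1, 5, 6, 7, 8, 9, 10, 11, 19}
|A +̂ A| = 16
(Reference bound: |A +̂ A| ≥ 2|A| - 3 for |A| ≥ 2, with |A| = 7 giving ≥ 11.)

|A +̂ A| = 16


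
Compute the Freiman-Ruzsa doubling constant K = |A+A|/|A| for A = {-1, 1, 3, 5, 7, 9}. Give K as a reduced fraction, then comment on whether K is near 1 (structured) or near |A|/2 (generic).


|A| = 6.
Compute A + A by enumerating all 36 pairs.
A + A = {-2, 0, 2, 4, 6, 8, 10, 12, 14, 16, 18}, so |A + A| = 11.
K = |A + A| / |A| = 11/6 (already in lowest terms) ≈ 1.8333.
Reference: AP of size 6 gives K = 11/6 ≈ 1.8333; a fully generic set of size 6 gives K ≈ 3.5000.

|A| = 6, |A + A| = 11, K = 11/6.


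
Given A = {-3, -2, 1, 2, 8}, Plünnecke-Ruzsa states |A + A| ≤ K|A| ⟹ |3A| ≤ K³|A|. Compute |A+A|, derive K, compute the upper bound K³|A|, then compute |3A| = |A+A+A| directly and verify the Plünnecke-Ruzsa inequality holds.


|A| = 5.
Step 1: Compute A + A by enumerating all 25 pairs.
A + A = {-6, -5, -4, -2, -1, 0, 2, 3, 4, 5, 6, 9, 10, 16}, so |A + A| = 14.
Step 2: Doubling constant K = |A + A|/|A| = 14/5 = 14/5 ≈ 2.8000.
Step 3: Plünnecke-Ruzsa gives |3A| ≤ K³·|A| = (2.8000)³ · 5 ≈ 109.7600.
Step 4: Compute 3A = A + A + A directly by enumerating all triples (a,b,c) ∈ A³; |3A| = 26.
Step 5: Check 26 ≤ 109.7600? Yes ✓.

K = 14/5, Plünnecke-Ruzsa bound K³|A| ≈ 109.7600, |3A| = 26, inequality holds.


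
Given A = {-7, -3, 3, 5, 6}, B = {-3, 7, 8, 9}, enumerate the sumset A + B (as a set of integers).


A + B = {a + b : a ∈ A, b ∈ B}.
Enumerate all |A|·|B| = 5·4 = 20 pairs (a, b) and collect distinct sums.
a = -7: -7+-3=-10, -7+7=0, -7+8=1, -7+9=2
a = -3: -3+-3=-6, -3+7=4, -3+8=5, -3+9=6
a = 3: 3+-3=0, 3+7=10, 3+8=11, 3+9=12
a = 5: 5+-3=2, 5+7=12, 5+8=13, 5+9=14
a = 6: 6+-3=3, 6+7=13, 6+8=14, 6+9=15
Collecting distinct sums: A + B = {-10, -6, 0, 1, 2, 3, 4, 5, 6, 10, 11, 12, 13, 14, 15}
|A + B| = 15

A + B = {-10, -6, 0, 1, 2, 3, 4, 5, 6, 10, 11, 12, 13, 14, 15}


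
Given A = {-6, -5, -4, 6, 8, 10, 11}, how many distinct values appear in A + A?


A + A = {a + a' : a, a' ∈ A}; |A| = 7.
General bounds: 2|A| - 1 ≤ |A + A| ≤ |A|(|A|+1)/2, i.e. 13 ≤ |A + A| ≤ 28.
Lower bound 2|A|-1 is attained iff A is an arithmetic progression.
Enumerate sums a + a' for a ≤ a' (symmetric, so this suffices):
a = -6: -6+-6=-12, -6+-5=-11, -6+-4=-10, -6+6=0, -6+8=2, -6+10=4, -6+11=5
a = -5: -5+-5=-10, -5+-4=-9, -5+6=1, -5+8=3, -5+10=5, -5+11=6
a = -4: -4+-4=-8, -4+6=2, -4+8=4, -4+10=6, -4+11=7
a = 6: 6+6=12, 6+8=14, 6+10=16, 6+11=17
a = 8: 8+8=16, 8+10=18, 8+11=19
a = 10: 10+10=20, 10+11=21
a = 11: 11+11=22
Distinct sums: {-12, -11, -10, -9, -8, 0, 1, 2, 3, 4, 5, 6, 7, 12, 14, 16, 17, 18, 19, 20, 21, 22}
|A + A| = 22

|A + A| = 22


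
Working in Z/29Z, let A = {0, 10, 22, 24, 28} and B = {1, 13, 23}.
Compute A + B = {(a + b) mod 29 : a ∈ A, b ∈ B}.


Work in Z/29Z: reduce every sum a + b modulo 29.
Enumerate all 15 pairs:
a = 0: 0+1=1, 0+13=13, 0+23=23
a = 10: 10+1=11, 10+13=23, 10+23=4
a = 22: 22+1=23, 22+13=6, 22+23=16
a = 24: 24+1=25, 24+13=8, 24+23=18
a = 28: 28+1=0, 28+13=12, 28+23=22
Distinct residues collected: {0, 1, 4, 6, 8, 11, 12, 13, 16, 18, 22, 23, 25}
|A + B| = 13 (out of 29 total residues).

A + B = {0, 1, 4, 6, 8, 11, 12, 13, 16, 18, 22, 23, 25}


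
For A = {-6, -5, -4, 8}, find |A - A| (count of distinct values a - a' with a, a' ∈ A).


A - A = {a - a' : a, a' ∈ A}; |A| = 4.
Bounds: 2|A|-1 ≤ |A - A| ≤ |A|² - |A| + 1, i.e. 7 ≤ |A - A| ≤ 13.
Note: 0 ∈ A - A always (from a - a). The set is symmetric: if d ∈ A - A then -d ∈ A - A.
Enumerate nonzero differences d = a - a' with a > a' (then include -d):
Positive differences: {1, 2, 12, 13, 14}
Full difference set: {0} ∪ (positive diffs) ∪ (negative diffs).
|A - A| = 1 + 2·5 = 11 (matches direct enumeration: 11).

|A - A| = 11


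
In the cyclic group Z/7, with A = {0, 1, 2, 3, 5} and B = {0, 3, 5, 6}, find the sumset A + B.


Work in Z/7Z: reduce every sum a + b modulo 7.
Enumerate all 20 pairs:
a = 0: 0+0=0, 0+3=3, 0+5=5, 0+6=6
a = 1: 1+0=1, 1+3=4, 1+5=6, 1+6=0
a = 2: 2+0=2, 2+3=5, 2+5=0, 2+6=1
a = 3: 3+0=3, 3+3=6, 3+5=1, 3+6=2
a = 5: 5+0=5, 5+3=1, 5+5=3, 5+6=4
Distinct residues collected: {0, 1, 2, 3, 4, 5, 6}
|A + B| = 7 (out of 7 total residues).

A + B = {0, 1, 2, 3, 4, 5, 6}


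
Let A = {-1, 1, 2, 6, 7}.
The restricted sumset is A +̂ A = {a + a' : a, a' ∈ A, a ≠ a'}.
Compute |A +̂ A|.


Restricted sumset: A +̂ A = {a + a' : a ∈ A, a' ∈ A, a ≠ a'}.
Equivalently, take A + A and drop any sum 2a that is achievable ONLY as a + a for a ∈ A (i.e. sums representable only with equal summands).
Enumerate pairs (a, a') with a < a' (symmetric, so each unordered pair gives one sum; this covers all a ≠ a'):
  -1 + 1 = 0
  -1 + 2 = 1
  -1 + 6 = 5
  -1 + 7 = 6
  1 + 2 = 3
  1 + 6 = 7
  1 + 7 = 8
  2 + 6 = 8
  2 + 7 = 9
  6 + 7 = 13
Collected distinct sums: {0, 1, 3, 5, 6, 7, 8, 9, 13}
|A +̂ A| = 9
(Reference bound: |A +̂ A| ≥ 2|A| - 3 for |A| ≥ 2, with |A| = 5 giving ≥ 7.)

|A +̂ A| = 9


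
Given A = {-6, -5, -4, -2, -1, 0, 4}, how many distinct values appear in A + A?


A + A = {a + a' : a, a' ∈ A}; |A| = 7.
General bounds: 2|A| - 1 ≤ |A + A| ≤ |A|(|A|+1)/2, i.e. 13 ≤ |A + A| ≤ 28.
Lower bound 2|A|-1 is attained iff A is an arithmetic progression.
Enumerate sums a + a' for a ≤ a' (symmetric, so this suffices):
a = -6: -6+-6=-12, -6+-5=-11, -6+-4=-10, -6+-2=-8, -6+-1=-7, -6+0=-6, -6+4=-2
a = -5: -5+-5=-10, -5+-4=-9, -5+-2=-7, -5+-1=-6, -5+0=-5, -5+4=-1
a = -4: -4+-4=-8, -4+-2=-6, -4+-1=-5, -4+0=-4, -4+4=0
a = -2: -2+-2=-4, -2+-1=-3, -2+0=-2, -2+4=2
a = -1: -1+-1=-2, -1+0=-1, -1+4=3
a = 0: 0+0=0, 0+4=4
a = 4: 4+4=8
Distinct sums: {-12, -11, -10, -9, -8, -7, -6, -5, -4, -3, -2, -1, 0, 2, 3, 4, 8}
|A + A| = 17

|A + A| = 17


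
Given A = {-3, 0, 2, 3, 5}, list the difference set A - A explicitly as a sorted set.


A - A = {a - a' : a, a' ∈ A}.
Compute a - a' for each ordered pair (a, a'):
a = -3: -3--3=0, -3-0=-3, -3-2=-5, -3-3=-6, -3-5=-8
a = 0: 0--3=3, 0-0=0, 0-2=-2, 0-3=-3, 0-5=-5
a = 2: 2--3=5, 2-0=2, 2-2=0, 2-3=-1, 2-5=-3
a = 3: 3--3=6, 3-0=3, 3-2=1, 3-3=0, 3-5=-2
a = 5: 5--3=8, 5-0=5, 5-2=3, 5-3=2, 5-5=0
Collecting distinct values (and noting 0 appears from a-a):
A - A = {-8, -6, -5, -3, -2, -1, 0, 1, 2, 3, 5, 6, 8}
|A - A| = 13

A - A = {-8, -6, -5, -3, -2, -1, 0, 1, 2, 3, 5, 6, 8}


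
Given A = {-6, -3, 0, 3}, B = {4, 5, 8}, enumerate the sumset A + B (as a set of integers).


A + B = {a + b : a ∈ A, b ∈ B}.
Enumerate all |A|·|B| = 4·3 = 12 pairs (a, b) and collect distinct sums.
a = -6: -6+4=-2, -6+5=-1, -6+8=2
a = -3: -3+4=1, -3+5=2, -3+8=5
a = 0: 0+4=4, 0+5=5, 0+8=8
a = 3: 3+4=7, 3+5=8, 3+8=11
Collecting distinct sums: A + B = {-2, -1, 1, 2, 4, 5, 7, 8, 11}
|A + B| = 9

A + B = {-2, -1, 1, 2, 4, 5, 7, 8, 11}


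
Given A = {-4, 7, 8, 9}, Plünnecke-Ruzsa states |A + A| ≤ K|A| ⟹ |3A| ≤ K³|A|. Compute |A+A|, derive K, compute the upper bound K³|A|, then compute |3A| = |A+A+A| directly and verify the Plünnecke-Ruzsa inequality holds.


|A| = 4.
Step 1: Compute A + A by enumerating all 16 pairs.
A + A = {-8, 3, 4, 5, 14, 15, 16, 17, 18}, so |A + A| = 9.
Step 2: Doubling constant K = |A + A|/|A| = 9/4 = 9/4 ≈ 2.2500.
Step 3: Plünnecke-Ruzsa gives |3A| ≤ K³·|A| = (2.2500)³ · 4 ≈ 45.5625.
Step 4: Compute 3A = A + A + A directly by enumerating all triples (a,b,c) ∈ A³; |3A| = 16.
Step 5: Check 16 ≤ 45.5625? Yes ✓.

K = 9/4, Plünnecke-Ruzsa bound K³|A| ≈ 45.5625, |3A| = 16, inequality holds.


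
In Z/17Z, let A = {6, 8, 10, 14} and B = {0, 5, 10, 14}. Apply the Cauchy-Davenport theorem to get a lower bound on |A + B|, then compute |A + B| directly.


Cauchy-Davenport: |A + B| ≥ min(p, |A| + |B| - 1) for A, B nonempty in Z/pZ.
|A| = 4, |B| = 4, p = 17.
CD lower bound = min(17, 4 + 4 - 1) = min(17, 7) = 7.
Compute A + B mod 17 directly:
a = 6: 6+0=6, 6+5=11, 6+10=16, 6+14=3
a = 8: 8+0=8, 8+5=13, 8+10=1, 8+14=5
a = 10: 10+0=10, 10+5=15, 10+10=3, 10+14=7
a = 14: 14+0=14, 14+5=2, 14+10=7, 14+14=11
A + B = {1, 2, 3, 5, 6, 7, 8, 10, 11, 13, 14, 15, 16}, so |A + B| = 13.
Verify: 13 ≥ 7? Yes ✓.

CD lower bound = 7, actual |A + B| = 13.


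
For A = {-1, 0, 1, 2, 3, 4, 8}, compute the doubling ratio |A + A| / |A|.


|A| = 7.
Compute A + A by enumerating all 49 pairs.
A + A = {-2, -1, 0, 1, 2, 3, 4, 5, 6, 7, 8, 9, 10, 11, 12, 16}, so |A + A| = 16.
K = |A + A| / |A| = 16/7 (already in lowest terms) ≈ 2.2857.
Reference: AP of size 7 gives K = 13/7 ≈ 1.8571; a fully generic set of size 7 gives K ≈ 4.0000.

|A| = 7, |A + A| = 16, K = 16/7.


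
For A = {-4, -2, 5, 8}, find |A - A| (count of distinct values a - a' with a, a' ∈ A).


A - A = {a - a' : a, a' ∈ A}; |A| = 4.
Bounds: 2|A|-1 ≤ |A - A| ≤ |A|² - |A| + 1, i.e. 7 ≤ |A - A| ≤ 13.
Note: 0 ∈ A - A always (from a - a). The set is symmetric: if d ∈ A - A then -d ∈ A - A.
Enumerate nonzero differences d = a - a' with a > a' (then include -d):
Positive differences: {2, 3, 7, 9, 10, 12}
Full difference set: {0} ∪ (positive diffs) ∪ (negative diffs).
|A - A| = 1 + 2·6 = 13 (matches direct enumeration: 13).

|A - A| = 13


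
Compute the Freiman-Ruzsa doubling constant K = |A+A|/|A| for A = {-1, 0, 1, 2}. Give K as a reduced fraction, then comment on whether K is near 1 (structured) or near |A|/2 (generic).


|A| = 4.
Compute A + A by enumerating all 16 pairs.
A + A = {-2, -1, 0, 1, 2, 3, 4}, so |A + A| = 7.
K = |A + A| / |A| = 7/4 (already in lowest terms) ≈ 1.7500.
Reference: AP of size 4 gives K = 7/4 ≈ 1.7500; a fully generic set of size 4 gives K ≈ 2.5000.

|A| = 4, |A + A| = 7, K = 7/4.


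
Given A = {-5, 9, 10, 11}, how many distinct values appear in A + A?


A + A = {a + a' : a, a' ∈ A}; |A| = 4.
General bounds: 2|A| - 1 ≤ |A + A| ≤ |A|(|A|+1)/2, i.e. 7 ≤ |A + A| ≤ 10.
Lower bound 2|A|-1 is attained iff A is an arithmetic progression.
Enumerate sums a + a' for a ≤ a' (symmetric, so this suffices):
a = -5: -5+-5=-10, -5+9=4, -5+10=5, -5+11=6
a = 9: 9+9=18, 9+10=19, 9+11=20
a = 10: 10+10=20, 10+11=21
a = 11: 11+11=22
Distinct sums: {-10, 4, 5, 6, 18, 19, 20, 21, 22}
|A + A| = 9

|A + A| = 9


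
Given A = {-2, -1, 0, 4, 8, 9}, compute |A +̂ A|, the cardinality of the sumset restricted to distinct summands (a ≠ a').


Restricted sumset: A +̂ A = {a + a' : a ∈ A, a' ∈ A, a ≠ a'}.
Equivalently, take A + A and drop any sum 2a that is achievable ONLY as a + a for a ∈ A (i.e. sums representable only with equal summands).
Enumerate pairs (a, a') with a < a' (symmetric, so each unordered pair gives one sum; this covers all a ≠ a'):
  -2 + -1 = -3
  -2 + 0 = -2
  -2 + 4 = 2
  -2 + 8 = 6
  -2 + 9 = 7
  -1 + 0 = -1
  -1 + 4 = 3
  -1 + 8 = 7
  -1 + 9 = 8
  0 + 4 = 4
  0 + 8 = 8
  0 + 9 = 9
  4 + 8 = 12
  4 + 9 = 13
  8 + 9 = 17
Collected distinct sums: {-3, -2, -1, 2, 3, 4, 6, 7, 8, 9, 12, 13, 17}
|A +̂ A| = 13
(Reference bound: |A +̂ A| ≥ 2|A| - 3 for |A| ≥ 2, with |A| = 6 giving ≥ 9.)

|A +̂ A| = 13


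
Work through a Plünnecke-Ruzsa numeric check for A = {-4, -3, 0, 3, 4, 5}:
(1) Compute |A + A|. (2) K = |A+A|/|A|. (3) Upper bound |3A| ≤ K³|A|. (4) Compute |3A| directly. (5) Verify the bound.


|A| = 6.
Step 1: Compute A + A by enumerating all 36 pairs.
A + A = {-8, -7, -6, -4, -3, -1, 0, 1, 2, 3, 4, 5, 6, 7, 8, 9, 10}, so |A + A| = 17.
Step 2: Doubling constant K = |A + A|/|A| = 17/6 = 17/6 ≈ 2.8333.
Step 3: Plünnecke-Ruzsa gives |3A| ≤ K³·|A| = (2.8333)³ · 6 ≈ 136.4722.
Step 4: Compute 3A = A + A + A directly by enumerating all triples (a,b,c) ∈ A³; |3A| = 28.
Step 5: Check 28 ≤ 136.4722? Yes ✓.

K = 17/6, Plünnecke-Ruzsa bound K³|A| ≈ 136.4722, |3A| = 28, inequality holds.


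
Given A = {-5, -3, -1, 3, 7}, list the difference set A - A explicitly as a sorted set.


A - A = {a - a' : a, a' ∈ A}.
Compute a - a' for each ordered pair (a, a'):
a = -5: -5--5=0, -5--3=-2, -5--1=-4, -5-3=-8, -5-7=-12
a = -3: -3--5=2, -3--3=0, -3--1=-2, -3-3=-6, -3-7=-10
a = -1: -1--5=4, -1--3=2, -1--1=0, -1-3=-4, -1-7=-8
a = 3: 3--5=8, 3--3=6, 3--1=4, 3-3=0, 3-7=-4
a = 7: 7--5=12, 7--3=10, 7--1=8, 7-3=4, 7-7=0
Collecting distinct values (and noting 0 appears from a-a):
A - A = {-12, -10, -8, -6, -4, -2, 0, 2, 4, 6, 8, 10, 12}
|A - A| = 13

A - A = {-12, -10, -8, -6, -4, -2, 0, 2, 4, 6, 8, 10, 12}


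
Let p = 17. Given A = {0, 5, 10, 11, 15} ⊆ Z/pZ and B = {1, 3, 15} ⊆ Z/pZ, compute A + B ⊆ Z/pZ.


Work in Z/17Z: reduce every sum a + b modulo 17.
Enumerate all 15 pairs:
a = 0: 0+1=1, 0+3=3, 0+15=15
a = 5: 5+1=6, 5+3=8, 5+15=3
a = 10: 10+1=11, 10+3=13, 10+15=8
a = 11: 11+1=12, 11+3=14, 11+15=9
a = 15: 15+1=16, 15+3=1, 15+15=13
Distinct residues collected: {1, 3, 6, 8, 9, 11, 12, 13, 14, 15, 16}
|A + B| = 11 (out of 17 total residues).

A + B = {1, 3, 6, 8, 9, 11, 12, 13, 14, 15, 16}


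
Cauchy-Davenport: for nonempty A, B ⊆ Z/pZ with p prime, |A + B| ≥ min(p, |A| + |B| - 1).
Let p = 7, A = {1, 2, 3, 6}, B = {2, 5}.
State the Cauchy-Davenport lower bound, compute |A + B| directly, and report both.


Cauchy-Davenport: |A + B| ≥ min(p, |A| + |B| - 1) for A, B nonempty in Z/pZ.
|A| = 4, |B| = 2, p = 7.
CD lower bound = min(7, 4 + 2 - 1) = min(7, 5) = 5.
Compute A + B mod 7 directly:
a = 1: 1+2=3, 1+5=6
a = 2: 2+2=4, 2+5=0
a = 3: 3+2=5, 3+5=1
a = 6: 6+2=1, 6+5=4
A + B = {0, 1, 3, 4, 5, 6}, so |A + B| = 6.
Verify: 6 ≥ 5? Yes ✓.

CD lower bound = 5, actual |A + B| = 6.


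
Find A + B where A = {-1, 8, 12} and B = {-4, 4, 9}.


A + B = {a + b : a ∈ A, b ∈ B}.
Enumerate all |A|·|B| = 3·3 = 9 pairs (a, b) and collect distinct sums.
a = -1: -1+-4=-5, -1+4=3, -1+9=8
a = 8: 8+-4=4, 8+4=12, 8+9=17
a = 12: 12+-4=8, 12+4=16, 12+9=21
Collecting distinct sums: A + B = {-5, 3, 4, 8, 12, 16, 17, 21}
|A + B| = 8

A + B = {-5, 3, 4, 8, 12, 16, 17, 21}


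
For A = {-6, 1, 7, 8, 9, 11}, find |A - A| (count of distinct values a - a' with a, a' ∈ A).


A - A = {a - a' : a, a' ∈ A}; |A| = 6.
Bounds: 2|A|-1 ≤ |A - A| ≤ |A|² - |A| + 1, i.e. 11 ≤ |A - A| ≤ 31.
Note: 0 ∈ A - A always (from a - a). The set is symmetric: if d ∈ A - A then -d ∈ A - A.
Enumerate nonzero differences d = a - a' with a > a' (then include -d):
Positive differences: {1, 2, 3, 4, 6, 7, 8, 10, 13, 14, 15, 17}
Full difference set: {0} ∪ (positive diffs) ∪ (negative diffs).
|A - A| = 1 + 2·12 = 25 (matches direct enumeration: 25).

|A - A| = 25


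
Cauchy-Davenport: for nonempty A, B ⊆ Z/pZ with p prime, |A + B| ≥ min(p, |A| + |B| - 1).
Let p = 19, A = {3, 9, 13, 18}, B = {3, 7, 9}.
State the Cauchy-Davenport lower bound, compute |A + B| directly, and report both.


Cauchy-Davenport: |A + B| ≥ min(p, |A| + |B| - 1) for A, B nonempty in Z/pZ.
|A| = 4, |B| = 3, p = 19.
CD lower bound = min(19, 4 + 3 - 1) = min(19, 6) = 6.
Compute A + B mod 19 directly:
a = 3: 3+3=6, 3+7=10, 3+9=12
a = 9: 9+3=12, 9+7=16, 9+9=18
a = 13: 13+3=16, 13+7=1, 13+9=3
a = 18: 18+3=2, 18+7=6, 18+9=8
A + B = {1, 2, 3, 6, 8, 10, 12, 16, 18}, so |A + B| = 9.
Verify: 9 ≥ 6? Yes ✓.

CD lower bound = 6, actual |A + B| = 9.


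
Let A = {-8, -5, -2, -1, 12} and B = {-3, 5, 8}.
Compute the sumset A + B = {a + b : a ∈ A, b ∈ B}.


A + B = {a + b : a ∈ A, b ∈ B}.
Enumerate all |A|·|B| = 5·3 = 15 pairs (a, b) and collect distinct sums.
a = -8: -8+-3=-11, -8+5=-3, -8+8=0
a = -5: -5+-3=-8, -5+5=0, -5+8=3
a = -2: -2+-3=-5, -2+5=3, -2+8=6
a = -1: -1+-3=-4, -1+5=4, -1+8=7
a = 12: 12+-3=9, 12+5=17, 12+8=20
Collecting distinct sums: A + B = {-11, -8, -5, -4, -3, 0, 3, 4, 6, 7, 9, 17, 20}
|A + B| = 13

A + B = {-11, -8, -5, -4, -3, 0, 3, 4, 6, 7, 9, 17, 20}
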